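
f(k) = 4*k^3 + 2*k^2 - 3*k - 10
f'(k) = 12*k^2 + 4*k - 3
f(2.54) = 60.83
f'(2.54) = 84.58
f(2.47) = 55.07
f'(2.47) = 80.09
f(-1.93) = -25.52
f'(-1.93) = 33.98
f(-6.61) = -1058.00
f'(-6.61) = 494.87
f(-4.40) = -298.82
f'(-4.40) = 211.72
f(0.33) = -10.63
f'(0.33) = -0.37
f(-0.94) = -8.74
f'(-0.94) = 3.84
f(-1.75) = -20.06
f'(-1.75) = 26.75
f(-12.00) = -6598.00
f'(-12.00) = 1677.00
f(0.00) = -10.00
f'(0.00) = -3.00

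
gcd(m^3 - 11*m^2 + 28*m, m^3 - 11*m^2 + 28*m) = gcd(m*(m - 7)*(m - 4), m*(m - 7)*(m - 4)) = m^3 - 11*m^2 + 28*m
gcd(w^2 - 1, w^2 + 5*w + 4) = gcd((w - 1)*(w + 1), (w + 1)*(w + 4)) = w + 1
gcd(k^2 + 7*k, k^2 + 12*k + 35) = k + 7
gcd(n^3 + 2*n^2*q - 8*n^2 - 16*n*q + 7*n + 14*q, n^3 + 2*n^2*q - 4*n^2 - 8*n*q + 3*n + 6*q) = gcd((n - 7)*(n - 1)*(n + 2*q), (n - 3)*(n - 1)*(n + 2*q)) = n^2 + 2*n*q - n - 2*q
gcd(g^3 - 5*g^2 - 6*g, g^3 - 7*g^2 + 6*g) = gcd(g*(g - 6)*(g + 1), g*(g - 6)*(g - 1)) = g^2 - 6*g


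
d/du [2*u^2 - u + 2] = 4*u - 1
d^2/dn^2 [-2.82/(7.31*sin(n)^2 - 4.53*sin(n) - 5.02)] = (-602.759208*sin(n)^4 + 280.146978*sin(n)^3 + 432.336738*sin(n)^2 - 496.165464*sin(n) + 322.704444)/(-7.31*sin(n)^2 + 4.53*sin(n) + 5.02)^3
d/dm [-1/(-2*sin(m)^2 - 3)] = -2*sin(2*m)/(cos(2*m) - 4)^2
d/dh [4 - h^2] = -2*h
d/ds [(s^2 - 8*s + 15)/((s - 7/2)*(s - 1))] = 2*(7*s^2 - 46*s + 79)/(4*s^4 - 36*s^3 + 109*s^2 - 126*s + 49)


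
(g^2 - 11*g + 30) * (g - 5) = g^3 - 16*g^2 + 85*g - 150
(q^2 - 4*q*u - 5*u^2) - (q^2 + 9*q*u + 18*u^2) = -13*q*u - 23*u^2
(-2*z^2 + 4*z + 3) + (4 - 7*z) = -2*z^2 - 3*z + 7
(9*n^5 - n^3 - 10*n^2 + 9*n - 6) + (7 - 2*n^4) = 9*n^5 - 2*n^4 - n^3 - 10*n^2 + 9*n + 1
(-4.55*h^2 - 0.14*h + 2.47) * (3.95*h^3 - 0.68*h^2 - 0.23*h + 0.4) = -17.9725*h^5 + 2.541*h^4 + 10.8982*h^3 - 3.4674*h^2 - 0.6241*h + 0.988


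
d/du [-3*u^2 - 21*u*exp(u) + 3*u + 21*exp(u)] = -21*u*exp(u) - 6*u + 3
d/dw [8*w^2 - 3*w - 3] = 16*w - 3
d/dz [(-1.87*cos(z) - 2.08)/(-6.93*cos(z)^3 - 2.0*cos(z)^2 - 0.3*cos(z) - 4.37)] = (25.9182*cos(z)^3 + 46.9832*cos(z)^2 + 8.32*cos(z) - 7.5479)*sin(z)/(48.0249*cos(z)^6 + 27.72*cos(z)^5 + 8.158*cos(z)^4 + 61.7682*cos(z)^3 + 17.57*cos(z)^2 + 2.622*cos(z) + 19.0969)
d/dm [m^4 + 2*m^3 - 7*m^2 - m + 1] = 4*m^3 + 6*m^2 - 14*m - 1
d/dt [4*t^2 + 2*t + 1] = 8*t + 2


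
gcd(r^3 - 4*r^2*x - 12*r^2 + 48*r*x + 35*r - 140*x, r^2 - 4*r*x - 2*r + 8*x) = -r + 4*x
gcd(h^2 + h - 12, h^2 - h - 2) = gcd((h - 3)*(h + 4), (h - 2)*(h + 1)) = 1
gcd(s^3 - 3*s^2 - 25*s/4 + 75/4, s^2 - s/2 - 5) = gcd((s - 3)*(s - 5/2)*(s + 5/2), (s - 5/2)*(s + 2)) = s - 5/2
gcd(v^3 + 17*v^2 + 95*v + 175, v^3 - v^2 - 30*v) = v + 5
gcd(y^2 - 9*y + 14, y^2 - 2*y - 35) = y - 7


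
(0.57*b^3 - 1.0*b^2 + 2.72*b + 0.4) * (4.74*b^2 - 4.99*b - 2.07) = 2.7018*b^5 - 7.5843*b^4 + 16.7029*b^3 - 9.6068*b^2 - 7.6264*b - 0.828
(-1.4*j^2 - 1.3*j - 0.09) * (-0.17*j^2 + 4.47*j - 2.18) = 0.238*j^4 - 6.037*j^3 - 2.7437*j^2 + 2.4317*j + 0.1962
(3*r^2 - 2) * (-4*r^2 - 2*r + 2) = -12*r^4 - 6*r^3 + 14*r^2 + 4*r - 4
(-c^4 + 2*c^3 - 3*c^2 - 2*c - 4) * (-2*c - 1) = 2*c^5 - 3*c^4 + 4*c^3 + 7*c^2 + 10*c + 4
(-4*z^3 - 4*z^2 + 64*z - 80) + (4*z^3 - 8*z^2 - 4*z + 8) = -12*z^2 + 60*z - 72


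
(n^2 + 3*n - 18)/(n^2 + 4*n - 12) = (n - 3)/(n - 2)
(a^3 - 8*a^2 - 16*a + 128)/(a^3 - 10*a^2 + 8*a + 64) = (a + 4)/(a + 2)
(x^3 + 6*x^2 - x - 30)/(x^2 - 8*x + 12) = (x^2 + 8*x + 15)/(x - 6)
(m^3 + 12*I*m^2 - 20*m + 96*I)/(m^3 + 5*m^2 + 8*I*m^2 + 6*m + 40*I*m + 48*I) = (m^2 + 4*I*m + 12)/(m^2 + 5*m + 6)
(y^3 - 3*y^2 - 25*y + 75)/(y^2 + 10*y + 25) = (y^2 - 8*y + 15)/(y + 5)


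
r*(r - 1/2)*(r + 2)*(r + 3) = r^4 + 9*r^3/2 + 7*r^2/2 - 3*r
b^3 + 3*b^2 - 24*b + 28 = (b - 2)^2*(b + 7)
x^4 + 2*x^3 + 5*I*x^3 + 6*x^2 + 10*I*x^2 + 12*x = x*(x + 2)*(x - I)*(x + 6*I)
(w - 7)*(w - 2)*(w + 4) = w^3 - 5*w^2 - 22*w + 56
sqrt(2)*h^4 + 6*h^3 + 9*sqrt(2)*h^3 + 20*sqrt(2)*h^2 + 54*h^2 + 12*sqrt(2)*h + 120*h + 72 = (h + 2)*(h + 6)*(h + 3*sqrt(2))*(sqrt(2)*h + sqrt(2))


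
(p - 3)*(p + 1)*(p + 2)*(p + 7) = p^4 + 7*p^3 - 7*p^2 - 55*p - 42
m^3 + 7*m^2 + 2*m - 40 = (m - 2)*(m + 4)*(m + 5)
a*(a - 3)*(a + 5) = a^3 + 2*a^2 - 15*a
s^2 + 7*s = s*(s + 7)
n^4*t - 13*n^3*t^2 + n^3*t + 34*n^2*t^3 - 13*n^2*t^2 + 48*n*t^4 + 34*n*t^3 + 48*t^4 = (n - 8*t)*(n - 6*t)*(n + t)*(n*t + t)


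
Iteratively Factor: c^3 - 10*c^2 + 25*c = (c)*(c^2 - 10*c + 25) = c*(c - 5)*(c - 5)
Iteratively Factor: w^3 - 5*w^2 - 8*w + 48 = (w - 4)*(w^2 - w - 12) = (w - 4)^2*(w + 3)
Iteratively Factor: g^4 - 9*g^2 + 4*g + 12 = (g + 3)*(g^3 - 3*g^2 + 4) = (g - 2)*(g + 3)*(g^2 - g - 2) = (g - 2)*(g + 1)*(g + 3)*(g - 2)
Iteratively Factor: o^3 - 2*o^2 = (o)*(o^2 - 2*o) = o^2*(o - 2)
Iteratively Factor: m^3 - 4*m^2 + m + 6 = (m - 2)*(m^2 - 2*m - 3) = (m - 3)*(m - 2)*(m + 1)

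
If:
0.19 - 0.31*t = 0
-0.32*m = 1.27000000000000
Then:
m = -3.97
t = 0.61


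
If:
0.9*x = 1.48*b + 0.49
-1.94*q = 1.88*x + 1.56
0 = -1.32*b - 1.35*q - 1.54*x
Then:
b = 0.56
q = -2.23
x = 1.47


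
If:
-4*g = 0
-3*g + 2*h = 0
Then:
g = 0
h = 0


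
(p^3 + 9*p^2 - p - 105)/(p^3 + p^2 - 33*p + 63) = (p + 5)/(p - 3)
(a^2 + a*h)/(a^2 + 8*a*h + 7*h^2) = a/(a + 7*h)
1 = 1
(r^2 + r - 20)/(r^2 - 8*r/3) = 3*(r^2 + r - 20)/(r*(3*r - 8))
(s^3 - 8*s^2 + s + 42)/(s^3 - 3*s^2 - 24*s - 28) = (s - 3)/(s + 2)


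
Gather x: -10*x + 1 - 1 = -10*x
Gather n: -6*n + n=-5*n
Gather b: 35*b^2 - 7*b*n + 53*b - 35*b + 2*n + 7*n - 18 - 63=35*b^2 + b*(18 - 7*n) + 9*n - 81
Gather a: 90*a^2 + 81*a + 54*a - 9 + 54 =90*a^2 + 135*a + 45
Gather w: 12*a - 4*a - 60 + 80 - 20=8*a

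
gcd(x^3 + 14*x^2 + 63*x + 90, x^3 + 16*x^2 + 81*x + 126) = x^2 + 9*x + 18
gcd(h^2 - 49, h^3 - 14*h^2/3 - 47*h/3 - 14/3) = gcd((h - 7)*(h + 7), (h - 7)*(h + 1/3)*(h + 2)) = h - 7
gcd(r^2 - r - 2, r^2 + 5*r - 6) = 1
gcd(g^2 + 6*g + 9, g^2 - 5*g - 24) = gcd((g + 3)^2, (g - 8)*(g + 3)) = g + 3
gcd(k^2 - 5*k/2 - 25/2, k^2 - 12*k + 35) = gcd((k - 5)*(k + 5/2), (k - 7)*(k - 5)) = k - 5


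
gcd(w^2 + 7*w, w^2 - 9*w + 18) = 1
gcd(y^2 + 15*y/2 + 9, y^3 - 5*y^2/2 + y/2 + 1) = 1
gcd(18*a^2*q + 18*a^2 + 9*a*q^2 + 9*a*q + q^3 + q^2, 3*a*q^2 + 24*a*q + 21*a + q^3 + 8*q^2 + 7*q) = 3*a*q + 3*a + q^2 + q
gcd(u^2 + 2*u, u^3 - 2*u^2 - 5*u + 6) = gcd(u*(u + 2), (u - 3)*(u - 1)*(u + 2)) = u + 2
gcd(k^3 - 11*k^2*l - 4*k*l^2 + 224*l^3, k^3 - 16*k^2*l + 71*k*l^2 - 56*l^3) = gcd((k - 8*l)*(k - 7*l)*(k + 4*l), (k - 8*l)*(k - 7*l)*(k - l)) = k^2 - 15*k*l + 56*l^2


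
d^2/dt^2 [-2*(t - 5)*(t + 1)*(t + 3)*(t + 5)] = -24*t^2 - 48*t + 88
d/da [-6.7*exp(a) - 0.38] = -6.7*exp(a)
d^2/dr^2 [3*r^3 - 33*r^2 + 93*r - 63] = 18*r - 66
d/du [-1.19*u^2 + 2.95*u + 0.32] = 2.95 - 2.38*u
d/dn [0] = 0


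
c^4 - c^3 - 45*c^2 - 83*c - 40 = (c - 8)*(c + 1)^2*(c + 5)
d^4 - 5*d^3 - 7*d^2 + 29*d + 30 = (d - 5)*(d - 3)*(d + 1)*(d + 2)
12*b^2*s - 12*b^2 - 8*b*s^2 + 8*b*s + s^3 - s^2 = (-6*b + s)*(-2*b + s)*(s - 1)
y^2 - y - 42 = (y - 7)*(y + 6)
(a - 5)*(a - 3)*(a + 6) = a^3 - 2*a^2 - 33*a + 90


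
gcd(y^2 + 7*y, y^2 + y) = y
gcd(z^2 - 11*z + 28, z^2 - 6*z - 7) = z - 7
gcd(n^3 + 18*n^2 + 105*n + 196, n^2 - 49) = n + 7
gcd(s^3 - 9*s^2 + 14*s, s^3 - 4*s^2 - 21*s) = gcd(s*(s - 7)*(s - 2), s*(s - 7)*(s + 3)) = s^2 - 7*s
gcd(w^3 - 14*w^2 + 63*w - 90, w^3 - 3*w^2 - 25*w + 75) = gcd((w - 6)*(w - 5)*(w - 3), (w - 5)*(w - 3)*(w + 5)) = w^2 - 8*w + 15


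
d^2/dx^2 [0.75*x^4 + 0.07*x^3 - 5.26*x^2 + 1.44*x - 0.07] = 9.0*x^2 + 0.42*x - 10.52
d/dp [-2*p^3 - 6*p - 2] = -6*p^2 - 6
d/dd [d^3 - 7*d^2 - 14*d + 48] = 3*d^2 - 14*d - 14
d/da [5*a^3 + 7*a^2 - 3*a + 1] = 15*a^2 + 14*a - 3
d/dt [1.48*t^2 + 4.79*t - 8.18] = 2.96*t + 4.79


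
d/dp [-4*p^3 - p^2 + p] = -12*p^2 - 2*p + 1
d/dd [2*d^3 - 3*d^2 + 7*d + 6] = 6*d^2 - 6*d + 7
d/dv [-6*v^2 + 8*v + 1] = 8 - 12*v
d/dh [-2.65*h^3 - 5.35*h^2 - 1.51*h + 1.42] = -7.95*h^2 - 10.7*h - 1.51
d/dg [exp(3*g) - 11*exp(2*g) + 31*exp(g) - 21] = (3*exp(2*g) - 22*exp(g) + 31)*exp(g)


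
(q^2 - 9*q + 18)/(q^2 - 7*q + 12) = (q - 6)/(q - 4)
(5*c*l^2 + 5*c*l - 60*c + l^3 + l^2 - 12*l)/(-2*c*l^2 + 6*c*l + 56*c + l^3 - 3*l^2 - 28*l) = (-5*c*l + 15*c - l^2 + 3*l)/(2*c*l - 14*c - l^2 + 7*l)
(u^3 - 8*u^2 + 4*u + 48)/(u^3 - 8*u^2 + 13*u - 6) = (u^2 - 2*u - 8)/(u^2 - 2*u + 1)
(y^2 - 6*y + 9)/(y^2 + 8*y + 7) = (y^2 - 6*y + 9)/(y^2 + 8*y + 7)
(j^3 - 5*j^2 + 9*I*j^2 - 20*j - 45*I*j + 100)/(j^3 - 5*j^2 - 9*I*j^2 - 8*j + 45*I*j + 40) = (j^2 + 9*I*j - 20)/(j^2 - 9*I*j - 8)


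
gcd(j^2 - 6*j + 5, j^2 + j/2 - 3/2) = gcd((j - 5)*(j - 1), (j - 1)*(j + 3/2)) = j - 1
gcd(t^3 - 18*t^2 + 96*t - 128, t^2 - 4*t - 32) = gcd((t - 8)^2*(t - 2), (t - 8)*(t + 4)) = t - 8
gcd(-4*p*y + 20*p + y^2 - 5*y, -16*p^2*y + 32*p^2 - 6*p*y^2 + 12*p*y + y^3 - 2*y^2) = 1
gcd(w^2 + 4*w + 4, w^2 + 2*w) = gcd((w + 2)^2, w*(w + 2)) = w + 2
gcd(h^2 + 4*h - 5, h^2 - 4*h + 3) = h - 1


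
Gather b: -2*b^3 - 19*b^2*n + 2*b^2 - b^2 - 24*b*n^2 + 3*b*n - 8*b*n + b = -2*b^3 + b^2*(1 - 19*n) + b*(-24*n^2 - 5*n + 1)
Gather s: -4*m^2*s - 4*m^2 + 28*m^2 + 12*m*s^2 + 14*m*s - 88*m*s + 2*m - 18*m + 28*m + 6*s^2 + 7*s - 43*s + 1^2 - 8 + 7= 24*m^2 + 12*m + s^2*(12*m + 6) + s*(-4*m^2 - 74*m - 36)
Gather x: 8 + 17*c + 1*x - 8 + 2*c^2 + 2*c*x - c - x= 2*c^2 + 2*c*x + 16*c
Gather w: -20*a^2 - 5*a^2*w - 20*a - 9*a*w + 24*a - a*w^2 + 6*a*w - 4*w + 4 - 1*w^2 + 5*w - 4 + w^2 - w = -20*a^2 - a*w^2 + 4*a + w*(-5*a^2 - 3*a)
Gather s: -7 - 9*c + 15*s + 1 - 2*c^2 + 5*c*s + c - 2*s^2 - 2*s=-2*c^2 - 8*c - 2*s^2 + s*(5*c + 13) - 6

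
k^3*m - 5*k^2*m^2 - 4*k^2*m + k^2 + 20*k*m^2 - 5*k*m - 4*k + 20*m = (k - 4)*(k - 5*m)*(k*m + 1)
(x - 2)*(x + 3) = x^2 + x - 6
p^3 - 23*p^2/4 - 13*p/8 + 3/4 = (p - 6)*(p - 1/4)*(p + 1/2)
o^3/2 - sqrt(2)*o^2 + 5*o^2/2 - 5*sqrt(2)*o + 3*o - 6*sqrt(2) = (o/2 + 1)*(o + 3)*(o - 2*sqrt(2))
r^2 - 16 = (r - 4)*(r + 4)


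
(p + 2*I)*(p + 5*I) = p^2 + 7*I*p - 10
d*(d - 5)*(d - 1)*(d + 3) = d^4 - 3*d^3 - 13*d^2 + 15*d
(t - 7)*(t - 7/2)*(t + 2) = t^3 - 17*t^2/2 + 7*t/2 + 49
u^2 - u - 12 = (u - 4)*(u + 3)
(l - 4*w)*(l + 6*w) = l^2 + 2*l*w - 24*w^2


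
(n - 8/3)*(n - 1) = n^2 - 11*n/3 + 8/3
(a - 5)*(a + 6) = a^2 + a - 30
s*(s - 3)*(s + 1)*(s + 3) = s^4 + s^3 - 9*s^2 - 9*s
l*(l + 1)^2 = l^3 + 2*l^2 + l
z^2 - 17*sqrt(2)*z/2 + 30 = (z - 6*sqrt(2))*(z - 5*sqrt(2)/2)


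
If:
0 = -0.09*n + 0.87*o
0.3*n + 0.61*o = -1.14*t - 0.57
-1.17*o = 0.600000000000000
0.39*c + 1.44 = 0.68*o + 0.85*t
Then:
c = -2.23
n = -4.96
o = -0.51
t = 1.08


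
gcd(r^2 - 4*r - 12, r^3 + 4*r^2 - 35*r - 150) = r - 6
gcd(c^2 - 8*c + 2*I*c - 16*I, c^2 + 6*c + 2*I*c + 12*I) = c + 2*I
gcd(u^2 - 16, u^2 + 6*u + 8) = u + 4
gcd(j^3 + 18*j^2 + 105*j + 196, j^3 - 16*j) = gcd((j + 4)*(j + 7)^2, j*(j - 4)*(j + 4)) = j + 4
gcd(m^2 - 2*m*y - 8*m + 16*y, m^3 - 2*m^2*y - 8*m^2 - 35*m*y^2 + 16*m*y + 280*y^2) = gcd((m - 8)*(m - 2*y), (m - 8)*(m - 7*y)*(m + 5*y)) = m - 8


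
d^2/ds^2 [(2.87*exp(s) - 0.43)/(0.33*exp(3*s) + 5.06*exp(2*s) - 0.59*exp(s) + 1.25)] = (1.250172*exp(6*s) + 13.955535*exp(5*s) + 67.8193340000001*exp(4*s) - 50.693027*exp(3*s) - 103.468959*exp(2*s) + 12.845942*exp(s) + 4.16725)*exp(s)/(0.035937*exp(9*s) + 1.653102*exp(8*s) + 25.154811*exp(7*s) + 124.051499*exp(6*s) - 32.450253*exp(5*s) + 99.837408*exp(4*s) - 21.049004*exp(3*s) + 25.024125*exp(2*s) - 2.765625*exp(s) + 1.953125)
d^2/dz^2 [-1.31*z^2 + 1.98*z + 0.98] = -2.62000000000000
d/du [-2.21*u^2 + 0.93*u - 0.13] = 0.93 - 4.42*u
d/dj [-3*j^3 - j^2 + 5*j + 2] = -9*j^2 - 2*j + 5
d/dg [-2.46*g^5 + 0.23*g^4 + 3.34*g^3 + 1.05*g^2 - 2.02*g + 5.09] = -12.3*g^4 + 0.92*g^3 + 10.02*g^2 + 2.1*g - 2.02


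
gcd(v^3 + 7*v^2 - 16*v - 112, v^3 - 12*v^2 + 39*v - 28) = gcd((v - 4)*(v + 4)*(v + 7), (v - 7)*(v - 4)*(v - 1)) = v - 4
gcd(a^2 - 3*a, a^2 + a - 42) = 1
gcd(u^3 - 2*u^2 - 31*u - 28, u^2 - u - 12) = 1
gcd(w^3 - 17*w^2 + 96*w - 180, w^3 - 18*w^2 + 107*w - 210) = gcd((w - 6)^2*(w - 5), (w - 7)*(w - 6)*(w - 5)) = w^2 - 11*w + 30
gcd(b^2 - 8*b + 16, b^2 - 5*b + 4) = b - 4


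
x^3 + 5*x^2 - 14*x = x*(x - 2)*(x + 7)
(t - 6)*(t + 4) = t^2 - 2*t - 24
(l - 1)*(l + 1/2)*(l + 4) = l^3 + 7*l^2/2 - 5*l/2 - 2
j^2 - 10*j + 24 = (j - 6)*(j - 4)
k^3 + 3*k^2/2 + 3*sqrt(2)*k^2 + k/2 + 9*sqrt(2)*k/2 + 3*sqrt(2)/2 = (k + 1/2)*(k + 1)*(k + 3*sqrt(2))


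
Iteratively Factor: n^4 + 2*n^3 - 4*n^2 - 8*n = (n)*(n^3 + 2*n^2 - 4*n - 8) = n*(n + 2)*(n^2 - 4) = n*(n - 2)*(n + 2)*(n + 2)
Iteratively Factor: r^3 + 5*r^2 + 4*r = (r)*(r^2 + 5*r + 4) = r*(r + 4)*(r + 1)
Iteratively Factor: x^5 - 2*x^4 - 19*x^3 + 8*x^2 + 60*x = (x + 3)*(x^4 - 5*x^3 - 4*x^2 + 20*x) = x*(x + 3)*(x^3 - 5*x^2 - 4*x + 20) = x*(x - 2)*(x + 3)*(x^2 - 3*x - 10) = x*(x - 5)*(x - 2)*(x + 3)*(x + 2)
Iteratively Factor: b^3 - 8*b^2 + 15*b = (b)*(b^2 - 8*b + 15) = b*(b - 5)*(b - 3)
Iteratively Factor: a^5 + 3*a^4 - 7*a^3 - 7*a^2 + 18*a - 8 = (a + 2)*(a^4 + a^3 - 9*a^2 + 11*a - 4) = (a + 2)*(a + 4)*(a^3 - 3*a^2 + 3*a - 1) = (a - 1)*(a + 2)*(a + 4)*(a^2 - 2*a + 1) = (a - 1)^2*(a + 2)*(a + 4)*(a - 1)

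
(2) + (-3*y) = 2 - 3*y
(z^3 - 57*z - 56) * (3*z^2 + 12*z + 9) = 3*z^5 + 12*z^4 - 162*z^3 - 852*z^2 - 1185*z - 504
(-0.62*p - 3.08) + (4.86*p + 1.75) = 4.24*p - 1.33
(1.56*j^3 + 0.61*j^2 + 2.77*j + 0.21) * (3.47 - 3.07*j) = -4.7892*j^4 + 3.5405*j^3 - 6.3872*j^2 + 8.9672*j + 0.7287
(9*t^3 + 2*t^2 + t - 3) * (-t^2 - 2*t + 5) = -9*t^5 - 20*t^4 + 40*t^3 + 11*t^2 + 11*t - 15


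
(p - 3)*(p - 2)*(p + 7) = p^3 + 2*p^2 - 29*p + 42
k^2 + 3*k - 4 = (k - 1)*(k + 4)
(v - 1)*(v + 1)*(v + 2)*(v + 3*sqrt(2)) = v^4 + 2*v^3 + 3*sqrt(2)*v^3 - v^2 + 6*sqrt(2)*v^2 - 3*sqrt(2)*v - 2*v - 6*sqrt(2)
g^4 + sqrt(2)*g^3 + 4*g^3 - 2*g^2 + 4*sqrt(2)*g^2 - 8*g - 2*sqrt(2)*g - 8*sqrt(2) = (g + 4)*(g - sqrt(2))*(g + sqrt(2))^2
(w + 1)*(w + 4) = w^2 + 5*w + 4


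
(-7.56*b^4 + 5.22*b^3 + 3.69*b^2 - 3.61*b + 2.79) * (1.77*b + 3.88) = -13.3812*b^5 - 20.0934*b^4 + 26.7849*b^3 + 7.9275*b^2 - 9.0685*b + 10.8252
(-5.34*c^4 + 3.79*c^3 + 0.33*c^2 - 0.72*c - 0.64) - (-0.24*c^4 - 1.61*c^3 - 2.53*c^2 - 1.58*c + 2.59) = -5.1*c^4 + 5.4*c^3 + 2.86*c^2 + 0.86*c - 3.23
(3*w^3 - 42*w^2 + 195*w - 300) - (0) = 3*w^3 - 42*w^2 + 195*w - 300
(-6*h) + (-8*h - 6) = -14*h - 6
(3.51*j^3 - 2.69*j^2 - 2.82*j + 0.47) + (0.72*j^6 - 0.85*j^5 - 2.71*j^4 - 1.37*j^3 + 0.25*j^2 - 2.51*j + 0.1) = 0.72*j^6 - 0.85*j^5 - 2.71*j^4 + 2.14*j^3 - 2.44*j^2 - 5.33*j + 0.57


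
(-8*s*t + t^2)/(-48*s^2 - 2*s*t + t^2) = t/(6*s + t)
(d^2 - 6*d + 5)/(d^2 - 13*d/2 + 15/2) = 2*(d - 1)/(2*d - 3)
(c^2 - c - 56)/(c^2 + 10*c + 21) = (c - 8)/(c + 3)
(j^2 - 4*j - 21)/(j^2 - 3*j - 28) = (j + 3)/(j + 4)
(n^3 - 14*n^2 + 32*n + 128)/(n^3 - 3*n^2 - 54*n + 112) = (n^2 - 6*n - 16)/(n^2 + 5*n - 14)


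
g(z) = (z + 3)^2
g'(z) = 2*z + 6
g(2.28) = 27.88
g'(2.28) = 10.56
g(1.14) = 17.14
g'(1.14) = 8.28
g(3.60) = 43.56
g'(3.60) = 13.20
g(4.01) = 49.14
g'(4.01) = 14.02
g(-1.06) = 3.76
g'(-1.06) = 3.88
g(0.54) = 12.53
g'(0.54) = 7.08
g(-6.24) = 10.50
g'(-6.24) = -6.48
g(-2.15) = 0.72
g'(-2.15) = 1.70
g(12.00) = 225.00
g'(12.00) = 30.00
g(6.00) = 81.00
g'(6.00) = 18.00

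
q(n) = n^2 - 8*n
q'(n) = 2*n - 8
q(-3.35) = 38.02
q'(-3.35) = -14.70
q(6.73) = -8.55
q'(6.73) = 5.46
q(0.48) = -3.61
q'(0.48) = -7.04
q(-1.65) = 15.92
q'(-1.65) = -11.30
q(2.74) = -14.41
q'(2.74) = -2.52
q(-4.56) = 57.27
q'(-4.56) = -17.12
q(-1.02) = 9.20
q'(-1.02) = -10.04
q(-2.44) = 25.47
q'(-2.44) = -12.88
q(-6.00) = 84.00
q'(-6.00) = -20.00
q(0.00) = 0.00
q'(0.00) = -8.00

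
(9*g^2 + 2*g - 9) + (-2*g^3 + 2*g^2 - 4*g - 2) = -2*g^3 + 11*g^2 - 2*g - 11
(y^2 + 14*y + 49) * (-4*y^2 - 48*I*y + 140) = -4*y^4 - 56*y^3 - 48*I*y^3 - 56*y^2 - 672*I*y^2 + 1960*y - 2352*I*y + 6860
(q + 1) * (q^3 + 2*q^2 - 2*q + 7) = q^4 + 3*q^3 + 5*q + 7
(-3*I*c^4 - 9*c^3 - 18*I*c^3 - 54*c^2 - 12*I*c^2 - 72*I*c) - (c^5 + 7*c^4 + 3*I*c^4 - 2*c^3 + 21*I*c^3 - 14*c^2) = -c^5 - 7*c^4 - 6*I*c^4 - 7*c^3 - 39*I*c^3 - 40*c^2 - 12*I*c^2 - 72*I*c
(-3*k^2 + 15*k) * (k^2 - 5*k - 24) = -3*k^4 + 30*k^3 - 3*k^2 - 360*k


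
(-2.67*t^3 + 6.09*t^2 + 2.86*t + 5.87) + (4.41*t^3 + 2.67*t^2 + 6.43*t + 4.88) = 1.74*t^3 + 8.76*t^2 + 9.29*t + 10.75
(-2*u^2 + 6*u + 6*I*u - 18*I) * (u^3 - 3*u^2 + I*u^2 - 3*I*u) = -2*u^5 + 12*u^4 + 4*I*u^4 - 24*u^3 - 24*I*u^3 + 36*u^2 + 36*I*u^2 - 54*u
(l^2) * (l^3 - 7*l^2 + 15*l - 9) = l^5 - 7*l^4 + 15*l^3 - 9*l^2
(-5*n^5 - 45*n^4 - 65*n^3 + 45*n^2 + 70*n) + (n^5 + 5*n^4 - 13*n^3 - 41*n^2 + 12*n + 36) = -4*n^5 - 40*n^4 - 78*n^3 + 4*n^2 + 82*n + 36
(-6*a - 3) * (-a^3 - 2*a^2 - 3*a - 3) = 6*a^4 + 15*a^3 + 24*a^2 + 27*a + 9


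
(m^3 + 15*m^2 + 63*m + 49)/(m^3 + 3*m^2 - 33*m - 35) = (m + 7)/(m - 5)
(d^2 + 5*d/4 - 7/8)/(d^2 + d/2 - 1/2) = (d + 7/4)/(d + 1)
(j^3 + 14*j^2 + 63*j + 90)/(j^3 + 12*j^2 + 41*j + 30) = (j + 3)/(j + 1)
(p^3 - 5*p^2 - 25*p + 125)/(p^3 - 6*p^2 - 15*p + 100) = (p + 5)/(p + 4)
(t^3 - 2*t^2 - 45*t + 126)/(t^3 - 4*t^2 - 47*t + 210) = (t - 3)/(t - 5)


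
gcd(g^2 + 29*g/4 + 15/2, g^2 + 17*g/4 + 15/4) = g + 5/4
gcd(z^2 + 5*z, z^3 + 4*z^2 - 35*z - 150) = z + 5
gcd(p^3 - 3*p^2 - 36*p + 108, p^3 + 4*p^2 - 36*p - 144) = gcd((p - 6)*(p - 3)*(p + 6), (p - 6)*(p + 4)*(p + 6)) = p^2 - 36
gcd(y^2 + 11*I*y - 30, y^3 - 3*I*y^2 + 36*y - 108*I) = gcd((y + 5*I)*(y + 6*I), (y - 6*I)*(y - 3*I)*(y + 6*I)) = y + 6*I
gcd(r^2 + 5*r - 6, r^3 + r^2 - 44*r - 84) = r + 6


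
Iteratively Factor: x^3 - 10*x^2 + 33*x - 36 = (x - 4)*(x^2 - 6*x + 9) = (x - 4)*(x - 3)*(x - 3)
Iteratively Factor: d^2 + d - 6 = (d - 2)*(d + 3)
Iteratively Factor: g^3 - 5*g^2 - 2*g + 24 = (g - 3)*(g^2 - 2*g - 8) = (g - 4)*(g - 3)*(g + 2)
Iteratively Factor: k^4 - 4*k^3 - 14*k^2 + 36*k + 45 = (k - 5)*(k^3 + k^2 - 9*k - 9) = (k - 5)*(k + 1)*(k^2 - 9) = (k - 5)*(k - 3)*(k + 1)*(k + 3)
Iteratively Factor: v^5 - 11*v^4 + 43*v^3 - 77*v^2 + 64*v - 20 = (v - 2)*(v^4 - 9*v^3 + 25*v^2 - 27*v + 10) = (v - 2)*(v - 1)*(v^3 - 8*v^2 + 17*v - 10) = (v - 2)^2*(v - 1)*(v^2 - 6*v + 5) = (v - 5)*(v - 2)^2*(v - 1)*(v - 1)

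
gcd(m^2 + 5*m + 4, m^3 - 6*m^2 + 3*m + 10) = m + 1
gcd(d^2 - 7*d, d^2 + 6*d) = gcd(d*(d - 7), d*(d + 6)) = d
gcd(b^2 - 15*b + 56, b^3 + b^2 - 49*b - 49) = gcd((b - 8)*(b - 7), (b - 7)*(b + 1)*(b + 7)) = b - 7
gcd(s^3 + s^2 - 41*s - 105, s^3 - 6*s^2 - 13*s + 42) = s^2 - 4*s - 21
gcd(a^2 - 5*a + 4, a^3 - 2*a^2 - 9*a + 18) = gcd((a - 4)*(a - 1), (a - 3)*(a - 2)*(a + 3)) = 1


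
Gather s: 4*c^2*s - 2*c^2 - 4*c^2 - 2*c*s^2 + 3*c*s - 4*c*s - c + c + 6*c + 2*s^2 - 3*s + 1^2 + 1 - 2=-6*c^2 + 6*c + s^2*(2 - 2*c) + s*(4*c^2 - c - 3)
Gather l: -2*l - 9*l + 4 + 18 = 22 - 11*l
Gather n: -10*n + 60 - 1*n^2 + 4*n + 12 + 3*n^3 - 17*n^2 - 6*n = 3*n^3 - 18*n^2 - 12*n + 72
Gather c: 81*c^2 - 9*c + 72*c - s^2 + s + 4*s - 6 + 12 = 81*c^2 + 63*c - s^2 + 5*s + 6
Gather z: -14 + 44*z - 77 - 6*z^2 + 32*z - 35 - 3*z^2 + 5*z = -9*z^2 + 81*z - 126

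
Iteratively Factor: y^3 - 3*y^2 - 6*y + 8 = (y - 4)*(y^2 + y - 2) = (y - 4)*(y - 1)*(y + 2)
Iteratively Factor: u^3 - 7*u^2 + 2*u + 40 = (u + 2)*(u^2 - 9*u + 20) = (u - 4)*(u + 2)*(u - 5)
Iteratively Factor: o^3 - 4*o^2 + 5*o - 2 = (o - 2)*(o^2 - 2*o + 1) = (o - 2)*(o - 1)*(o - 1)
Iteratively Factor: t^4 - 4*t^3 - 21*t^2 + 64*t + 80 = (t + 4)*(t^3 - 8*t^2 + 11*t + 20) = (t - 4)*(t + 4)*(t^2 - 4*t - 5) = (t - 4)*(t + 1)*(t + 4)*(t - 5)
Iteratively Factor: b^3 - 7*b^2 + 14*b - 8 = (b - 4)*(b^2 - 3*b + 2) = (b - 4)*(b - 2)*(b - 1)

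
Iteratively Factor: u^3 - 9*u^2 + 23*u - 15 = (u - 3)*(u^2 - 6*u + 5) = (u - 5)*(u - 3)*(u - 1)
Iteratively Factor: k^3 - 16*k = (k - 4)*(k^2 + 4*k) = k*(k - 4)*(k + 4)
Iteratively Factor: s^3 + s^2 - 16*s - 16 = (s + 1)*(s^2 - 16) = (s - 4)*(s + 1)*(s + 4)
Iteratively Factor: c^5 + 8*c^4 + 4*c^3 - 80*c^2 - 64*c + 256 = (c + 4)*(c^4 + 4*c^3 - 12*c^2 - 32*c + 64) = (c - 2)*(c + 4)*(c^3 + 6*c^2 - 32) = (c - 2)*(c + 4)^2*(c^2 + 2*c - 8) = (c - 2)*(c + 4)^3*(c - 2)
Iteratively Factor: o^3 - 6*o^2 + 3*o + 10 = (o - 2)*(o^2 - 4*o - 5) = (o - 5)*(o - 2)*(o + 1)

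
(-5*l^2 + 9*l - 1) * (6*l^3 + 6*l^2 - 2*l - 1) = -30*l^5 + 24*l^4 + 58*l^3 - 19*l^2 - 7*l + 1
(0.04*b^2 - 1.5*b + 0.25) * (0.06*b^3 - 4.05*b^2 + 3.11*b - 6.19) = 0.0024*b^5 - 0.252*b^4 + 6.2144*b^3 - 5.9251*b^2 + 10.0625*b - 1.5475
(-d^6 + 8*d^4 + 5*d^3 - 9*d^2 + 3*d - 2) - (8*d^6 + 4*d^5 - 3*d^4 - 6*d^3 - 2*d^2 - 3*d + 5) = -9*d^6 - 4*d^5 + 11*d^4 + 11*d^3 - 7*d^2 + 6*d - 7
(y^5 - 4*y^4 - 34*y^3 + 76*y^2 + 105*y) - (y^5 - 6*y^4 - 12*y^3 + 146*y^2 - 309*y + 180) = 2*y^4 - 22*y^3 - 70*y^2 + 414*y - 180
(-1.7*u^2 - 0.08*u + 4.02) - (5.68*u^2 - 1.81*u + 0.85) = -7.38*u^2 + 1.73*u + 3.17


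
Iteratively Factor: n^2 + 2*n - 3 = (n - 1)*(n + 3)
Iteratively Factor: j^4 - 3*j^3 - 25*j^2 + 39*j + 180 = (j - 4)*(j^3 + j^2 - 21*j - 45) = (j - 5)*(j - 4)*(j^2 + 6*j + 9) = (j - 5)*(j - 4)*(j + 3)*(j + 3)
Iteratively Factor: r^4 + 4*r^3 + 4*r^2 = (r)*(r^3 + 4*r^2 + 4*r) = r*(r + 2)*(r^2 + 2*r) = r^2*(r + 2)*(r + 2)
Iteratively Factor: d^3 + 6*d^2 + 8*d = (d + 2)*(d^2 + 4*d) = d*(d + 2)*(d + 4)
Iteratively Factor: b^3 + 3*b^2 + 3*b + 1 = (b + 1)*(b^2 + 2*b + 1) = (b + 1)^2*(b + 1)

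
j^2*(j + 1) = j^3 + j^2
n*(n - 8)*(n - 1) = n^3 - 9*n^2 + 8*n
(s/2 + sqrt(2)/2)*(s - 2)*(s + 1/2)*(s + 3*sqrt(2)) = s^4/2 - 3*s^3/4 + 2*sqrt(2)*s^3 - 3*sqrt(2)*s^2 + 5*s^2/2 - 9*s/2 - 2*sqrt(2)*s - 3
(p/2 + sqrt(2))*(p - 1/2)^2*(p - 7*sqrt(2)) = p^4/2 - 5*sqrt(2)*p^3/2 - p^3/2 - 111*p^2/8 + 5*sqrt(2)*p^2/2 - 5*sqrt(2)*p/8 + 14*p - 7/2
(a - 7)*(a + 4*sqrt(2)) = a^2 - 7*a + 4*sqrt(2)*a - 28*sqrt(2)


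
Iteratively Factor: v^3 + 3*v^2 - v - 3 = (v + 3)*(v^2 - 1) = (v - 1)*(v + 3)*(v + 1)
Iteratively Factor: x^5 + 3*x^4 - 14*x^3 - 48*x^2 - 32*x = (x)*(x^4 + 3*x^3 - 14*x^2 - 48*x - 32) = x*(x + 4)*(x^3 - x^2 - 10*x - 8) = x*(x - 4)*(x + 4)*(x^2 + 3*x + 2) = x*(x - 4)*(x + 1)*(x + 4)*(x + 2)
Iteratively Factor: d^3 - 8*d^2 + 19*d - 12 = (d - 3)*(d^2 - 5*d + 4) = (d - 4)*(d - 3)*(d - 1)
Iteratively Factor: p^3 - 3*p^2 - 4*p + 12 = (p - 3)*(p^2 - 4) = (p - 3)*(p - 2)*(p + 2)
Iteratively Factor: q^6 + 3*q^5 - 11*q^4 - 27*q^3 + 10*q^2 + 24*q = (q + 2)*(q^5 + q^4 - 13*q^3 - q^2 + 12*q) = (q + 1)*(q + 2)*(q^4 - 13*q^2 + 12*q) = q*(q + 1)*(q + 2)*(q^3 - 13*q + 12) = q*(q + 1)*(q + 2)*(q + 4)*(q^2 - 4*q + 3) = q*(q - 3)*(q + 1)*(q + 2)*(q + 4)*(q - 1)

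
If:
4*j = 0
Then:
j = 0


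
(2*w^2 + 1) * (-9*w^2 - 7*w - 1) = -18*w^4 - 14*w^3 - 11*w^2 - 7*w - 1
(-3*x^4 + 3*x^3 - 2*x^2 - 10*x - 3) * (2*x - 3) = -6*x^5 + 15*x^4 - 13*x^3 - 14*x^2 + 24*x + 9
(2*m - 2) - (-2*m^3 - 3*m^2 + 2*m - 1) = 2*m^3 + 3*m^2 - 1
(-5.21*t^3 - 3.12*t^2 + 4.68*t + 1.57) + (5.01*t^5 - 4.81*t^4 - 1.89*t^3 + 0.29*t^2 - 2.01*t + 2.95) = 5.01*t^5 - 4.81*t^4 - 7.1*t^3 - 2.83*t^2 + 2.67*t + 4.52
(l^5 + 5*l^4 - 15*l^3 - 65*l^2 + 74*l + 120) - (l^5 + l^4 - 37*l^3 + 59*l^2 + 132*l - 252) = 4*l^4 + 22*l^3 - 124*l^2 - 58*l + 372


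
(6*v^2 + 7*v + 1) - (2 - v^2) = 7*v^2 + 7*v - 1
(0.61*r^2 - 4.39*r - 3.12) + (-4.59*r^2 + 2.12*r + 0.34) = -3.98*r^2 - 2.27*r - 2.78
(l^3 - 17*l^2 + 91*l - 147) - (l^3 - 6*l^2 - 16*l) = -11*l^2 + 107*l - 147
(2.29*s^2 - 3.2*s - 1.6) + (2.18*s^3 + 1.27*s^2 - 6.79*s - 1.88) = 2.18*s^3 + 3.56*s^2 - 9.99*s - 3.48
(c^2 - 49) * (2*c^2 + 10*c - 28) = 2*c^4 + 10*c^3 - 126*c^2 - 490*c + 1372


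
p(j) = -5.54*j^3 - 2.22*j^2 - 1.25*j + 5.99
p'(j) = -16.62*j^2 - 4.44*j - 1.25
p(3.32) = -225.36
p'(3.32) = -199.18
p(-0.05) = 6.05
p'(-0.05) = -1.07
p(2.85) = -143.85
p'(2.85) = -148.90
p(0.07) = 5.89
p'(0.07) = -1.64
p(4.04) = -400.60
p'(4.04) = -290.45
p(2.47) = -94.12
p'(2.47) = -113.61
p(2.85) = -143.85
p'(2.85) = -148.90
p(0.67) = 2.49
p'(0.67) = -11.69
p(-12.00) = 9274.43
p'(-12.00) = -2341.25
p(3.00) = -167.32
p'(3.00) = -164.15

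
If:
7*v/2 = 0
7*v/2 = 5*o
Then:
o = 0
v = 0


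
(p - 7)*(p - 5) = p^2 - 12*p + 35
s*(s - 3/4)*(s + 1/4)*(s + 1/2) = s^4 - 7*s^2/16 - 3*s/32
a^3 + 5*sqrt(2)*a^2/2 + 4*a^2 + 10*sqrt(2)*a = a*(a + 4)*(a + 5*sqrt(2)/2)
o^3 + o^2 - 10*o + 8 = (o - 2)*(o - 1)*(o + 4)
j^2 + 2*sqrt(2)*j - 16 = (j - 2*sqrt(2))*(j + 4*sqrt(2))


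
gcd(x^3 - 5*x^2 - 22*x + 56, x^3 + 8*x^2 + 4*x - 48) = x^2 + 2*x - 8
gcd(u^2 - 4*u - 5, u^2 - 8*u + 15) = u - 5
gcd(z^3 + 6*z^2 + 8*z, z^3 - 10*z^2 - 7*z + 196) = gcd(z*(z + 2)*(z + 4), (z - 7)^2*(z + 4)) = z + 4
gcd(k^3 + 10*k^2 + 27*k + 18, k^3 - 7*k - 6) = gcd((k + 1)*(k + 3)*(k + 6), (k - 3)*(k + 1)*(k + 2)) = k + 1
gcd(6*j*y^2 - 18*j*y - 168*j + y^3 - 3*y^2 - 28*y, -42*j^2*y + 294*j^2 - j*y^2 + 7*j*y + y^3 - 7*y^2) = 6*j*y - 42*j + y^2 - 7*y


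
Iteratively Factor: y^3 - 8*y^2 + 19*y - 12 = (y - 4)*(y^2 - 4*y + 3) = (y - 4)*(y - 1)*(y - 3)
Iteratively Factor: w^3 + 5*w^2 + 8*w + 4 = (w + 2)*(w^2 + 3*w + 2) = (w + 1)*(w + 2)*(w + 2)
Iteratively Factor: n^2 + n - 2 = (n + 2)*(n - 1)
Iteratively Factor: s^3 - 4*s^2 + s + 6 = (s - 2)*(s^2 - 2*s - 3) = (s - 2)*(s + 1)*(s - 3)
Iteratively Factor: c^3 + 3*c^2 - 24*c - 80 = (c + 4)*(c^2 - c - 20) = (c - 5)*(c + 4)*(c + 4)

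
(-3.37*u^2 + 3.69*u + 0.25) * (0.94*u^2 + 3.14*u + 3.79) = -3.1678*u^4 - 7.1132*u^3 - 0.950700000000001*u^2 + 14.7701*u + 0.9475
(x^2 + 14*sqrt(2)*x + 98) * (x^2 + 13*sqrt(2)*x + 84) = x^4 + 27*sqrt(2)*x^3 + 546*x^2 + 2450*sqrt(2)*x + 8232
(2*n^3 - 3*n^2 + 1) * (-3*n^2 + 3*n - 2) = -6*n^5 + 15*n^4 - 13*n^3 + 3*n^2 + 3*n - 2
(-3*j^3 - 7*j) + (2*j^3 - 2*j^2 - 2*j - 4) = -j^3 - 2*j^2 - 9*j - 4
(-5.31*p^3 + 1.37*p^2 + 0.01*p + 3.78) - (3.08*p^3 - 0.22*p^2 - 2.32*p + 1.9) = -8.39*p^3 + 1.59*p^2 + 2.33*p + 1.88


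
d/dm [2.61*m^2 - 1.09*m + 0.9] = 5.22*m - 1.09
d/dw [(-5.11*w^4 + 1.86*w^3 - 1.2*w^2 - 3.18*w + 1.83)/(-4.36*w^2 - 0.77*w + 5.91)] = (44.5592*w^5 + 3.6945*w^4 - 123.6648*w^3 + 20.037*w^2 + 1.7736*w - 17.3847)/(19.0096*w^4 + 6.7144*w^3 - 50.9423*w^2 - 9.1014*w + 34.9281)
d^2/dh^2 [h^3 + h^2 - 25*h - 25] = 6*h + 2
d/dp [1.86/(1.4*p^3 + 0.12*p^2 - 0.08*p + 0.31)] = (-7.812*p^2 - 0.4464*p + 0.1488)/(1.4*p^3 + 0.12*p^2 - 0.08*p + 0.31)^2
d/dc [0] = 0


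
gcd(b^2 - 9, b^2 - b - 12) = b + 3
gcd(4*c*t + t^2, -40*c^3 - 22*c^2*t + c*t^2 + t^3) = 4*c + t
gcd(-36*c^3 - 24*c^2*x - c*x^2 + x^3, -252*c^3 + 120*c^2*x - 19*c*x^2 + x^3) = -6*c + x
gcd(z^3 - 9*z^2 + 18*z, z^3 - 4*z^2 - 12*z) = z^2 - 6*z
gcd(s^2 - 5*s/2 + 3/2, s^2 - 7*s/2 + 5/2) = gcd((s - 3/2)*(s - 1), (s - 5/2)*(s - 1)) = s - 1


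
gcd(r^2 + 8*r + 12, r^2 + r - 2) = r + 2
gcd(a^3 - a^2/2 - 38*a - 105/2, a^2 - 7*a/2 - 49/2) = a - 7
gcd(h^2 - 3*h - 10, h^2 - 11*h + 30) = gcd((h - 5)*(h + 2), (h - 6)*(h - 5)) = h - 5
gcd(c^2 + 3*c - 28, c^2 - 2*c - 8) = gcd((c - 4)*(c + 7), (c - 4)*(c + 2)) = c - 4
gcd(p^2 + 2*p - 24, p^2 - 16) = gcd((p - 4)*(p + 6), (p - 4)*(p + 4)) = p - 4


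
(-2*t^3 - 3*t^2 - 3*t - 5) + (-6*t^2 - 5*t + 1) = -2*t^3 - 9*t^2 - 8*t - 4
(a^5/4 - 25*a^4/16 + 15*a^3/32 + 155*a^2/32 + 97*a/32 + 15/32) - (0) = a^5/4 - 25*a^4/16 + 15*a^3/32 + 155*a^2/32 + 97*a/32 + 15/32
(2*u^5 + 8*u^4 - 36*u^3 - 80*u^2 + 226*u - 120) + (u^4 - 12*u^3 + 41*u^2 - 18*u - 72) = 2*u^5 + 9*u^4 - 48*u^3 - 39*u^2 + 208*u - 192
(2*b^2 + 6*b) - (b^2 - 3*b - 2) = b^2 + 9*b + 2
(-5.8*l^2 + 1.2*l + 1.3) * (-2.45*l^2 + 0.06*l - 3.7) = 14.21*l^4 - 3.288*l^3 + 18.347*l^2 - 4.362*l - 4.81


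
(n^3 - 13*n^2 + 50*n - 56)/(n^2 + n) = (n^3 - 13*n^2 + 50*n - 56)/(n*(n + 1))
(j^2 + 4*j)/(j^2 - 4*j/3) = 3*(j + 4)/(3*j - 4)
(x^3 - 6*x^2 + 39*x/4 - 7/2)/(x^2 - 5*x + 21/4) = (2*x^2 - 5*x + 2)/(2*x - 3)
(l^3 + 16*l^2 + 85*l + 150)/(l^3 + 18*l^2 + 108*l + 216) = (l^2 + 10*l + 25)/(l^2 + 12*l + 36)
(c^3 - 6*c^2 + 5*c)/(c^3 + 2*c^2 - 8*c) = (c^2 - 6*c + 5)/(c^2 + 2*c - 8)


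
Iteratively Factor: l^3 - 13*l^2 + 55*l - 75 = (l - 3)*(l^2 - 10*l + 25) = (l - 5)*(l - 3)*(l - 5)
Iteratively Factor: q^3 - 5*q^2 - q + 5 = (q + 1)*(q^2 - 6*q + 5) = (q - 1)*(q + 1)*(q - 5)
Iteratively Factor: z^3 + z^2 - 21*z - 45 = (z + 3)*(z^2 - 2*z - 15) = (z + 3)^2*(z - 5)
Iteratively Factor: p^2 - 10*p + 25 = (p - 5)*(p - 5)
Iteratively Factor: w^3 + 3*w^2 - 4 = (w - 1)*(w^2 + 4*w + 4) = (w - 1)*(w + 2)*(w + 2)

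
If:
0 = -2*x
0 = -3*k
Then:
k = 0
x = 0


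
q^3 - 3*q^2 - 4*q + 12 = (q - 3)*(q - 2)*(q + 2)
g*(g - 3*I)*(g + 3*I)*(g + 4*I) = g^4 + 4*I*g^3 + 9*g^2 + 36*I*g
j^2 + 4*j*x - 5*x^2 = (j - x)*(j + 5*x)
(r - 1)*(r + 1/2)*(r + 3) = r^3 + 5*r^2/2 - 2*r - 3/2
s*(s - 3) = s^2 - 3*s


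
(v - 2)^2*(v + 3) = v^3 - v^2 - 8*v + 12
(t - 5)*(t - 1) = t^2 - 6*t + 5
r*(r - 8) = r^2 - 8*r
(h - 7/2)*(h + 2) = h^2 - 3*h/2 - 7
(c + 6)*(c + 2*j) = c^2 + 2*c*j + 6*c + 12*j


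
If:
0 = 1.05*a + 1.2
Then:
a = -1.14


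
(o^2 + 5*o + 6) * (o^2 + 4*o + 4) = o^4 + 9*o^3 + 30*o^2 + 44*o + 24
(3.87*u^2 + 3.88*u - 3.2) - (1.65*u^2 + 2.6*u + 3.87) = 2.22*u^2 + 1.28*u - 7.07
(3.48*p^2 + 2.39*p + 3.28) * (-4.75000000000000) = -16.53*p^2 - 11.3525*p - 15.58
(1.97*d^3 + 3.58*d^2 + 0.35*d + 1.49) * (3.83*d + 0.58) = 7.5451*d^4 + 14.854*d^3 + 3.4169*d^2 + 5.9097*d + 0.8642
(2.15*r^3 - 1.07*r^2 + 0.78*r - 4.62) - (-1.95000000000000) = 2.15*r^3 - 1.07*r^2 + 0.78*r - 2.67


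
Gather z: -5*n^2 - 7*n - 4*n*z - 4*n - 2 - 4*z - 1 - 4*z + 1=-5*n^2 - 11*n + z*(-4*n - 8) - 2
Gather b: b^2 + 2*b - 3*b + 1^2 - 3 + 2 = b^2 - b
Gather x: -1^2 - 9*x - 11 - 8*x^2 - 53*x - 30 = -8*x^2 - 62*x - 42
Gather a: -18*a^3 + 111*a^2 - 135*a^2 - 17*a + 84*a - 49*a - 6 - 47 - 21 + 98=-18*a^3 - 24*a^2 + 18*a + 24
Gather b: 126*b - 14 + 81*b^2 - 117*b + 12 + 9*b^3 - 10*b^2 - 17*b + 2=9*b^3 + 71*b^2 - 8*b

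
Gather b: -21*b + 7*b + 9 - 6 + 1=4 - 14*b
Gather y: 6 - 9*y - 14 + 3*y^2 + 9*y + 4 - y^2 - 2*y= 2*y^2 - 2*y - 4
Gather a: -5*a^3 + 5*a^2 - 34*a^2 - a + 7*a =-5*a^3 - 29*a^2 + 6*a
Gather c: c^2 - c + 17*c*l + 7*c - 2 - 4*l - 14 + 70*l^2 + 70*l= c^2 + c*(17*l + 6) + 70*l^2 + 66*l - 16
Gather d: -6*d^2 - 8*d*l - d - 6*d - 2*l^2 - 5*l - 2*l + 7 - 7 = -6*d^2 + d*(-8*l - 7) - 2*l^2 - 7*l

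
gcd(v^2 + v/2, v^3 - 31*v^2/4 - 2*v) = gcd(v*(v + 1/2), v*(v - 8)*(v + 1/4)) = v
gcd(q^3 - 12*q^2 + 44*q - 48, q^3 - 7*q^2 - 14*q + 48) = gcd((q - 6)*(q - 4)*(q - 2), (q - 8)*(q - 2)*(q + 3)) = q - 2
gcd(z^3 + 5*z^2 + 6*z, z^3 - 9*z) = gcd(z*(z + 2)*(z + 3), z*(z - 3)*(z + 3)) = z^2 + 3*z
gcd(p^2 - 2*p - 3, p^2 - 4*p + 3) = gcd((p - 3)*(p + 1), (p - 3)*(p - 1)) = p - 3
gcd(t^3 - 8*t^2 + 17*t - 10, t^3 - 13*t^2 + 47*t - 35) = t^2 - 6*t + 5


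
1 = 1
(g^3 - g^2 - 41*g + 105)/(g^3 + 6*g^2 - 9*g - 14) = (g^2 - 8*g + 15)/(g^2 - g - 2)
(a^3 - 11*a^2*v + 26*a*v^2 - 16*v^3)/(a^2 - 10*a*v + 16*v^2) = a - v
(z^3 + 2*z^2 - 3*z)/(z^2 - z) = z + 3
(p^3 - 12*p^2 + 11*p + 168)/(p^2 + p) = (p^3 - 12*p^2 + 11*p + 168)/(p*(p + 1))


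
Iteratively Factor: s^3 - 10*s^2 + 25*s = (s - 5)*(s^2 - 5*s) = (s - 5)^2*(s)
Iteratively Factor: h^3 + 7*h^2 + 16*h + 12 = (h + 3)*(h^2 + 4*h + 4) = (h + 2)*(h + 3)*(h + 2)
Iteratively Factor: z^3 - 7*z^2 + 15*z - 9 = (z - 3)*(z^2 - 4*z + 3) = (z - 3)*(z - 1)*(z - 3)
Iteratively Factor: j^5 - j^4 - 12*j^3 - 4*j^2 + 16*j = (j - 1)*(j^4 - 12*j^2 - 16*j) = (j - 1)*(j + 2)*(j^3 - 2*j^2 - 8*j) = (j - 1)*(j + 2)^2*(j^2 - 4*j) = j*(j - 1)*(j + 2)^2*(j - 4)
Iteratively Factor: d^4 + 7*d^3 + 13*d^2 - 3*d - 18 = (d - 1)*(d^3 + 8*d^2 + 21*d + 18) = (d - 1)*(d + 3)*(d^2 + 5*d + 6) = (d - 1)*(d + 3)^2*(d + 2)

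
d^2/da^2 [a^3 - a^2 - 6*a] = 6*a - 2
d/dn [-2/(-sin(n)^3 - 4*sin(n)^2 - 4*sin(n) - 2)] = -2*(3*sin(n)^2 + 8*sin(n) + 4)*cos(n)/(sin(n)^3 + 4*sin(n)^2 + 4*sin(n) + 2)^2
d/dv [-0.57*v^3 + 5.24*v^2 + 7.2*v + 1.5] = -1.71*v^2 + 10.48*v + 7.2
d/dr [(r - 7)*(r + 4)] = 2*r - 3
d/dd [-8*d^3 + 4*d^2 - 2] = 8*d*(1 - 3*d)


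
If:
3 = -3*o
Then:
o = -1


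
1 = 1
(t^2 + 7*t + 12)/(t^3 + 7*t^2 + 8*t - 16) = (t + 3)/(t^2 + 3*t - 4)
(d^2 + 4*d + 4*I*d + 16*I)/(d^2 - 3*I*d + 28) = (d + 4)/(d - 7*I)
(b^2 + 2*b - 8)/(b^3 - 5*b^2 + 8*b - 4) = (b + 4)/(b^2 - 3*b + 2)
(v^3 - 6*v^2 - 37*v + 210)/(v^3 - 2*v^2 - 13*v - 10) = (v^2 - v - 42)/(v^2 + 3*v + 2)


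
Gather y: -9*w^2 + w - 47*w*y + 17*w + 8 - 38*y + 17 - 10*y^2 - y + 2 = -9*w^2 + 18*w - 10*y^2 + y*(-47*w - 39) + 27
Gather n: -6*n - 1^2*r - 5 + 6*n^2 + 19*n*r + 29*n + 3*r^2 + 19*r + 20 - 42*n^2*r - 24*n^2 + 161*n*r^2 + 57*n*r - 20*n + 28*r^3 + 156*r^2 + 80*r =n^2*(-42*r - 18) + n*(161*r^2 + 76*r + 3) + 28*r^3 + 159*r^2 + 98*r + 15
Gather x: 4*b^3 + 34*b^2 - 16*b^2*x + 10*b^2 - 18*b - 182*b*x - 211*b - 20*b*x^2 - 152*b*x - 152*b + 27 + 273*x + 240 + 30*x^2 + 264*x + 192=4*b^3 + 44*b^2 - 381*b + x^2*(30 - 20*b) + x*(-16*b^2 - 334*b + 537) + 459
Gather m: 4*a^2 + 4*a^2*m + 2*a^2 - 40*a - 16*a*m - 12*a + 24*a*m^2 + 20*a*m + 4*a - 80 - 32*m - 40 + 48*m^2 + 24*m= 6*a^2 - 48*a + m^2*(24*a + 48) + m*(4*a^2 + 4*a - 8) - 120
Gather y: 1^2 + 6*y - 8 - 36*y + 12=5 - 30*y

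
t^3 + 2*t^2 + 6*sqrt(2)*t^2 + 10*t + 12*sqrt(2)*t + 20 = (t + 2)*(t + sqrt(2))*(t + 5*sqrt(2))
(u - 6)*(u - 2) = u^2 - 8*u + 12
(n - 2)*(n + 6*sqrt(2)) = n^2 - 2*n + 6*sqrt(2)*n - 12*sqrt(2)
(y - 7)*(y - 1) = y^2 - 8*y + 7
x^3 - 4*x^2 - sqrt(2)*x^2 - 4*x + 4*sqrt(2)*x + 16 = (x - 4)*(x - 2*sqrt(2))*(x + sqrt(2))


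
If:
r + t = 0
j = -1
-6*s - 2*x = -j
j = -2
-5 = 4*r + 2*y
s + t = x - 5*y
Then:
No Solution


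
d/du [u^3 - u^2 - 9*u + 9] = 3*u^2 - 2*u - 9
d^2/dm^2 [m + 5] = 0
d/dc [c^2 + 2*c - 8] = 2*c + 2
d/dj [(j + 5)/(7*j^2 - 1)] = (7*j^2 - 14*j*(j + 5) - 1)/(7*j^2 - 1)^2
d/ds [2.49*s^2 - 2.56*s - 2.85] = 4.98*s - 2.56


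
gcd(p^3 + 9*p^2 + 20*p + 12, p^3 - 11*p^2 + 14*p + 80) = p + 2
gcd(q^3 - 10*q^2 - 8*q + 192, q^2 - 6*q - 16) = q - 8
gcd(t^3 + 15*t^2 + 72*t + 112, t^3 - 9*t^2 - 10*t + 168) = t + 4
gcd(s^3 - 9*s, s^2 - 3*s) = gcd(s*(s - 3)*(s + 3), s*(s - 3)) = s^2 - 3*s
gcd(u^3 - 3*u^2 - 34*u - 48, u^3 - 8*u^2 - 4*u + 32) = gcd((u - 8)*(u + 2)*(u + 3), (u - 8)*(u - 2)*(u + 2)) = u^2 - 6*u - 16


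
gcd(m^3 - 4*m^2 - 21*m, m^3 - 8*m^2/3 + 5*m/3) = m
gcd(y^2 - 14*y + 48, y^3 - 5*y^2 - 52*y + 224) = y - 8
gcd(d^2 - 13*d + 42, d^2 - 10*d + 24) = d - 6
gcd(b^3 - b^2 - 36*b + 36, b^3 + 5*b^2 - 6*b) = b^2 + 5*b - 6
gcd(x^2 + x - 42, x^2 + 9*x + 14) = x + 7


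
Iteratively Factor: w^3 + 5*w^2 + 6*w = (w + 2)*(w^2 + 3*w) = (w + 2)*(w + 3)*(w)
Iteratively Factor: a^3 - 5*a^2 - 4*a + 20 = (a + 2)*(a^2 - 7*a + 10) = (a - 5)*(a + 2)*(a - 2)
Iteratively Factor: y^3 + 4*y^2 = (y)*(y^2 + 4*y) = y*(y + 4)*(y)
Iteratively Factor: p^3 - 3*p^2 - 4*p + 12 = (p + 2)*(p^2 - 5*p + 6) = (p - 3)*(p + 2)*(p - 2)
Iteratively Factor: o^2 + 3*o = (o + 3)*(o)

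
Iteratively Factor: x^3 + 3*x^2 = (x)*(x^2 + 3*x) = x*(x + 3)*(x)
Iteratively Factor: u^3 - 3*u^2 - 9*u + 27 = (u - 3)*(u^2 - 9) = (u - 3)*(u + 3)*(u - 3)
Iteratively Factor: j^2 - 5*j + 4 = (j - 1)*(j - 4)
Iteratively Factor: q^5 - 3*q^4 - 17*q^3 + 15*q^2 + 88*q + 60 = (q - 3)*(q^4 - 17*q^2 - 36*q - 20) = (q - 3)*(q + 1)*(q^3 - q^2 - 16*q - 20) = (q - 3)*(q + 1)*(q + 2)*(q^2 - 3*q - 10) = (q - 3)*(q + 1)*(q + 2)^2*(q - 5)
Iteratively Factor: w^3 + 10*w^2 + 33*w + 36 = (w + 4)*(w^2 + 6*w + 9) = (w + 3)*(w + 4)*(w + 3)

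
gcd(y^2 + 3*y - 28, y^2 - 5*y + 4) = y - 4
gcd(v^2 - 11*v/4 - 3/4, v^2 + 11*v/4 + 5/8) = v + 1/4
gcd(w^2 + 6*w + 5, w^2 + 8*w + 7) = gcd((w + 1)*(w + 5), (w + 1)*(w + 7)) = w + 1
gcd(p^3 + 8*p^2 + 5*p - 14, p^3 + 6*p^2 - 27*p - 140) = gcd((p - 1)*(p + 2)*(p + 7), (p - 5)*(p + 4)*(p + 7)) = p + 7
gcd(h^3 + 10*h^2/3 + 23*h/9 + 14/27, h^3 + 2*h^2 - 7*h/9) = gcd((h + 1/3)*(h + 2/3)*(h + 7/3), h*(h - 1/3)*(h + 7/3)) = h + 7/3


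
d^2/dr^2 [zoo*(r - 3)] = 0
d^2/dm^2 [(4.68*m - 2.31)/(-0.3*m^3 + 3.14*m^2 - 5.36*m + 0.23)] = (-2.5272*m^5 + 28.94616*m^4 - 112.051296*m^3 + 155.065896*m^2 - 212.033628*m + 117.85518)/(0.027*m^9 - 0.8478*m^8 + 10.32084*m^7 - 61.315964*m^6 + 185.698968*m^5 - 279.654996*m^4 + 177.264218*m^3 - 20.321742*m^2 + 0.850632*m - 0.012167)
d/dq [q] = 1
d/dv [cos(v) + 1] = -sin(v)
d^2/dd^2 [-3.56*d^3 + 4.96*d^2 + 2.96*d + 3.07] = 9.92 - 21.36*d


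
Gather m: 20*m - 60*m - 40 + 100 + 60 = 120 - 40*m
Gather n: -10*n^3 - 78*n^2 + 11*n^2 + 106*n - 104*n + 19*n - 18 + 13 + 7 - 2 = -10*n^3 - 67*n^2 + 21*n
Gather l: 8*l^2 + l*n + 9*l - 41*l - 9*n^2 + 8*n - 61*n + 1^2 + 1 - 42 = 8*l^2 + l*(n - 32) - 9*n^2 - 53*n - 40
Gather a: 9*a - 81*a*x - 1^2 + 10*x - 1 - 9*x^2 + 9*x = a*(9 - 81*x) - 9*x^2 + 19*x - 2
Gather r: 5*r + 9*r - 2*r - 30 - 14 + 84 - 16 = 12*r + 24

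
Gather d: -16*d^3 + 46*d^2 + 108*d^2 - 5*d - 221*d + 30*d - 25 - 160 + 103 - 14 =-16*d^3 + 154*d^2 - 196*d - 96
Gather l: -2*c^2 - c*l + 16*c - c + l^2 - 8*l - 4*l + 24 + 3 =-2*c^2 + 15*c + l^2 + l*(-c - 12) + 27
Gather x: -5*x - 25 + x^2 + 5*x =x^2 - 25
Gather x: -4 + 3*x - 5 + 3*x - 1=6*x - 10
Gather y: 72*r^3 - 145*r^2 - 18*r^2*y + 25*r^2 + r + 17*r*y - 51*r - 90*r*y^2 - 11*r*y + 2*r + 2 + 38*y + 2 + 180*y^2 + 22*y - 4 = 72*r^3 - 120*r^2 - 48*r + y^2*(180 - 90*r) + y*(-18*r^2 + 6*r + 60)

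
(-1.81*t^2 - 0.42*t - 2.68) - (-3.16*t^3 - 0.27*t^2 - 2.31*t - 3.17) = 3.16*t^3 - 1.54*t^2 + 1.89*t + 0.49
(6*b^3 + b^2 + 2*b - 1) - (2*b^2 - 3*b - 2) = 6*b^3 - b^2 + 5*b + 1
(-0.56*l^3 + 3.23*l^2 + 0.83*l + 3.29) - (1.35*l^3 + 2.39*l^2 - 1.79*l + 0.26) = -1.91*l^3 + 0.84*l^2 + 2.62*l + 3.03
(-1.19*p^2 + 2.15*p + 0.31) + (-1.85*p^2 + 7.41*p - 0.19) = -3.04*p^2 + 9.56*p + 0.12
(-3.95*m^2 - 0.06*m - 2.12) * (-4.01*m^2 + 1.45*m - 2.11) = 15.8395*m^4 - 5.4869*m^3 + 16.7487*m^2 - 2.9474*m + 4.4732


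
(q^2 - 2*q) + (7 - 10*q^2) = -9*q^2 - 2*q + 7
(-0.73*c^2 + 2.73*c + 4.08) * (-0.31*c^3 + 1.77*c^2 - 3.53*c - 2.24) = 0.2263*c^5 - 2.1384*c^4 + 6.1442*c^3 - 0.780099999999998*c^2 - 20.5176*c - 9.1392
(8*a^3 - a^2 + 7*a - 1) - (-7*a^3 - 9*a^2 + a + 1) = 15*a^3 + 8*a^2 + 6*a - 2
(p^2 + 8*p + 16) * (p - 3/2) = p^3 + 13*p^2/2 + 4*p - 24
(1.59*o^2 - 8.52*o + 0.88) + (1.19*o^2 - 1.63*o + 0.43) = 2.78*o^2 - 10.15*o + 1.31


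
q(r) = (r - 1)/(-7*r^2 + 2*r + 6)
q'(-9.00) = 0.00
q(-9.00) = 0.02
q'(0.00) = 0.22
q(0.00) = -0.17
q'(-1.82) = 0.13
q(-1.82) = 0.14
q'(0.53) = 0.10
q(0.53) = -0.09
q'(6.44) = 0.00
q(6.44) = -0.02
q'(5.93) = 0.00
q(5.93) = -0.02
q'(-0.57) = 2.73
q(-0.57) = -0.61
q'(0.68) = 0.10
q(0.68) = -0.08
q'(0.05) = 0.20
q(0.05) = -0.16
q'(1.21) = 0.39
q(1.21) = -0.11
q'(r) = (r - 1)*(14*r - 2)/(-7*r^2 + 2*r + 6)^2 + 1/(-7*r^2 + 2*r + 6) = (7*r^2 - 14*r + 8)/(49*r^4 - 28*r^3 - 80*r^2 + 24*r + 36)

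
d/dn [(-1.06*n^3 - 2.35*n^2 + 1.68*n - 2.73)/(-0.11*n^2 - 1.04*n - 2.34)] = (0.1166*n^4 + 2.2048*n^3 + 10.07*n^2 + 10.3974*n - 6.7704)/(0.0121*n^4 + 0.2288*n^3 + 1.5964*n^2 + 4.8672*n + 5.4756)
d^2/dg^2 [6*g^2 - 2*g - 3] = 12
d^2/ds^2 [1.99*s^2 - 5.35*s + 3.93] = 3.98000000000000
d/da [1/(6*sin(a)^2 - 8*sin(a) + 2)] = (2 - 3*sin(a))*cos(a)/(3*sin(a)^2 - 4*sin(a) + 1)^2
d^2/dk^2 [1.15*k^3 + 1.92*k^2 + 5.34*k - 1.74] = 6.9*k + 3.84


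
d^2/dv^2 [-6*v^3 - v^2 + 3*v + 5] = -36*v - 2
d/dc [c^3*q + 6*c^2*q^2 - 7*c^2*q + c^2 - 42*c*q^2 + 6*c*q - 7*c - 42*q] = 3*c^2*q + 12*c*q^2 - 14*c*q + 2*c - 42*q^2 + 6*q - 7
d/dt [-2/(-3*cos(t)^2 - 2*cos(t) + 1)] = 4*(3*cos(t) + 1)*sin(t)/(3*cos(t)^2 + 2*cos(t) - 1)^2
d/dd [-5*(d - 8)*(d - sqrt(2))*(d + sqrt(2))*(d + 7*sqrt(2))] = -20*d^3 - 105*sqrt(2)*d^2 + 120*d^2 + 20*d + 560*sqrt(2)*d - 80 + 70*sqrt(2)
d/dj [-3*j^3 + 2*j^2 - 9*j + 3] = -9*j^2 + 4*j - 9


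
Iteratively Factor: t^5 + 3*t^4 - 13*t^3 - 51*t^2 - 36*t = (t + 3)*(t^4 - 13*t^2 - 12*t) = (t + 1)*(t + 3)*(t^3 - t^2 - 12*t) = (t - 4)*(t + 1)*(t + 3)*(t^2 + 3*t) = (t - 4)*(t + 1)*(t + 3)^2*(t)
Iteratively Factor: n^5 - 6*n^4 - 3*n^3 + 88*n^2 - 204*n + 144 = (n + 4)*(n^4 - 10*n^3 + 37*n^2 - 60*n + 36) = (n - 2)*(n + 4)*(n^3 - 8*n^2 + 21*n - 18) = (n - 2)^2*(n + 4)*(n^2 - 6*n + 9) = (n - 3)*(n - 2)^2*(n + 4)*(n - 3)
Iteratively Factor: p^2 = (p)*(p)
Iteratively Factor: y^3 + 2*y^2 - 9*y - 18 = (y - 3)*(y^2 + 5*y + 6) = (y - 3)*(y + 2)*(y + 3)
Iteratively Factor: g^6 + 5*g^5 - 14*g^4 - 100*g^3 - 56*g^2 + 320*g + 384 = (g - 2)*(g^5 + 7*g^4 - 100*g^2 - 256*g - 192) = (g - 2)*(g + 2)*(g^4 + 5*g^3 - 10*g^2 - 80*g - 96) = (g - 2)*(g + 2)*(g + 4)*(g^3 + g^2 - 14*g - 24) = (g - 4)*(g - 2)*(g + 2)*(g + 4)*(g^2 + 5*g + 6) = (g - 4)*(g - 2)*(g + 2)*(g + 3)*(g + 4)*(g + 2)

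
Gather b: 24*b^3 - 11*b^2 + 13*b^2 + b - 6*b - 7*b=24*b^3 + 2*b^2 - 12*b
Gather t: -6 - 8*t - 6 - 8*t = -16*t - 12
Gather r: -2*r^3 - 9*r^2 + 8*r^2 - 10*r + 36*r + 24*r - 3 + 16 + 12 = -2*r^3 - r^2 + 50*r + 25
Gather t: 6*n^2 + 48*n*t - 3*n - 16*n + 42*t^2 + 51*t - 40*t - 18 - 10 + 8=6*n^2 - 19*n + 42*t^2 + t*(48*n + 11) - 20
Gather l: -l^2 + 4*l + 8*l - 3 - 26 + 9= -l^2 + 12*l - 20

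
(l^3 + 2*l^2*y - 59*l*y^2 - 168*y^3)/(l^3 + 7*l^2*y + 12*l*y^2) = (l^2 - l*y - 56*y^2)/(l*(l + 4*y))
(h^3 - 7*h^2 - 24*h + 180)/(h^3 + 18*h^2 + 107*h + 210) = (h^2 - 12*h + 36)/(h^2 + 13*h + 42)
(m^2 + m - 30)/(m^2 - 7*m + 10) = (m + 6)/(m - 2)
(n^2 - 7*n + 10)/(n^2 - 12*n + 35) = (n - 2)/(n - 7)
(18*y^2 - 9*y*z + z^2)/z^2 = 18*y^2/z^2 - 9*y/z + 1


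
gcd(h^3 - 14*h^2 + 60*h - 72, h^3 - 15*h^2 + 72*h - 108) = h^2 - 12*h + 36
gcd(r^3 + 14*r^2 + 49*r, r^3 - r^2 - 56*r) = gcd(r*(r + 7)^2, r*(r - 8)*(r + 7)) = r^2 + 7*r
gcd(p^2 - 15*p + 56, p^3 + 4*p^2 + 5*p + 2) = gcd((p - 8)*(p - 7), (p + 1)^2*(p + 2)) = 1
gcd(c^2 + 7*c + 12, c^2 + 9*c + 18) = c + 3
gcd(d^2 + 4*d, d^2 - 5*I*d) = d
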